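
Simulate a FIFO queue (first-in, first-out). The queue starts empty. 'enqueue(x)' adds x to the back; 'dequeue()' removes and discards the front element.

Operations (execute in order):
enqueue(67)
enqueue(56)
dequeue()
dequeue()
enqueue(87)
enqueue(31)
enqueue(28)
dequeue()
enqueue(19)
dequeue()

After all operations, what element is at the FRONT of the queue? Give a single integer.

enqueue(67): queue = [67]
enqueue(56): queue = [67, 56]
dequeue(): queue = [56]
dequeue(): queue = []
enqueue(87): queue = [87]
enqueue(31): queue = [87, 31]
enqueue(28): queue = [87, 31, 28]
dequeue(): queue = [31, 28]
enqueue(19): queue = [31, 28, 19]
dequeue(): queue = [28, 19]

Answer: 28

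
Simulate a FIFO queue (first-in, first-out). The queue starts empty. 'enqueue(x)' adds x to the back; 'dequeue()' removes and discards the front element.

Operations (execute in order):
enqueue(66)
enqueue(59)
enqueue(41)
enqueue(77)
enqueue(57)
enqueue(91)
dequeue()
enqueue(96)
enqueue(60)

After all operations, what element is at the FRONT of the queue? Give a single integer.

Answer: 59

Derivation:
enqueue(66): queue = [66]
enqueue(59): queue = [66, 59]
enqueue(41): queue = [66, 59, 41]
enqueue(77): queue = [66, 59, 41, 77]
enqueue(57): queue = [66, 59, 41, 77, 57]
enqueue(91): queue = [66, 59, 41, 77, 57, 91]
dequeue(): queue = [59, 41, 77, 57, 91]
enqueue(96): queue = [59, 41, 77, 57, 91, 96]
enqueue(60): queue = [59, 41, 77, 57, 91, 96, 60]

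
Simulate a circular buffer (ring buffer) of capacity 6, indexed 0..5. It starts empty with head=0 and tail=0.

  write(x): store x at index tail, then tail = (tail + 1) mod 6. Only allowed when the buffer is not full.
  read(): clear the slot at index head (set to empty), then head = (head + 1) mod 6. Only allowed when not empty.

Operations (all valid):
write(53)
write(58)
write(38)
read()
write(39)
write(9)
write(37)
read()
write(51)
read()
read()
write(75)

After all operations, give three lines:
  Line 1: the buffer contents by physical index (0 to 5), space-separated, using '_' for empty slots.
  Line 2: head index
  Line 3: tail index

Answer: 51 75 _ _ 9 37
4
2

Derivation:
write(53): buf=[53 _ _ _ _ _], head=0, tail=1, size=1
write(58): buf=[53 58 _ _ _ _], head=0, tail=2, size=2
write(38): buf=[53 58 38 _ _ _], head=0, tail=3, size=3
read(): buf=[_ 58 38 _ _ _], head=1, tail=3, size=2
write(39): buf=[_ 58 38 39 _ _], head=1, tail=4, size=3
write(9): buf=[_ 58 38 39 9 _], head=1, tail=5, size=4
write(37): buf=[_ 58 38 39 9 37], head=1, tail=0, size=5
read(): buf=[_ _ 38 39 9 37], head=2, tail=0, size=4
write(51): buf=[51 _ 38 39 9 37], head=2, tail=1, size=5
read(): buf=[51 _ _ 39 9 37], head=3, tail=1, size=4
read(): buf=[51 _ _ _ 9 37], head=4, tail=1, size=3
write(75): buf=[51 75 _ _ 9 37], head=4, tail=2, size=4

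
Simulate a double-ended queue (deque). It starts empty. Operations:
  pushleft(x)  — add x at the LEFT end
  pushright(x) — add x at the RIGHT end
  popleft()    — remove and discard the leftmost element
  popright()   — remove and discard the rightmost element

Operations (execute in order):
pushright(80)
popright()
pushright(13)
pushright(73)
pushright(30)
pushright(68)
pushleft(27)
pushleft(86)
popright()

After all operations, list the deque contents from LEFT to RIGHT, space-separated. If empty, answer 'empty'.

Answer: 86 27 13 73 30

Derivation:
pushright(80): [80]
popright(): []
pushright(13): [13]
pushright(73): [13, 73]
pushright(30): [13, 73, 30]
pushright(68): [13, 73, 30, 68]
pushleft(27): [27, 13, 73, 30, 68]
pushleft(86): [86, 27, 13, 73, 30, 68]
popright(): [86, 27, 13, 73, 30]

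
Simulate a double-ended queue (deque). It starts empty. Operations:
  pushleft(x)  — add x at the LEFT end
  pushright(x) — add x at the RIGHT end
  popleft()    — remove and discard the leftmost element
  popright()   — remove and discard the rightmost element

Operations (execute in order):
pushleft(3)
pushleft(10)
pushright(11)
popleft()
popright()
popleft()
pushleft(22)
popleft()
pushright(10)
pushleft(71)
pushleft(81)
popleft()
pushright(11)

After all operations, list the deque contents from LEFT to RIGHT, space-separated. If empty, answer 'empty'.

Answer: 71 10 11

Derivation:
pushleft(3): [3]
pushleft(10): [10, 3]
pushright(11): [10, 3, 11]
popleft(): [3, 11]
popright(): [3]
popleft(): []
pushleft(22): [22]
popleft(): []
pushright(10): [10]
pushleft(71): [71, 10]
pushleft(81): [81, 71, 10]
popleft(): [71, 10]
pushright(11): [71, 10, 11]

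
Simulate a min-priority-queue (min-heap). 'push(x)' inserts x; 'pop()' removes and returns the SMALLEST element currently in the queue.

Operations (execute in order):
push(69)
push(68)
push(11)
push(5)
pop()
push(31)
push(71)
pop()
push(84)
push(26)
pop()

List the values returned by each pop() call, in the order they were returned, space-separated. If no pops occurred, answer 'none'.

push(69): heap contents = [69]
push(68): heap contents = [68, 69]
push(11): heap contents = [11, 68, 69]
push(5): heap contents = [5, 11, 68, 69]
pop() → 5: heap contents = [11, 68, 69]
push(31): heap contents = [11, 31, 68, 69]
push(71): heap contents = [11, 31, 68, 69, 71]
pop() → 11: heap contents = [31, 68, 69, 71]
push(84): heap contents = [31, 68, 69, 71, 84]
push(26): heap contents = [26, 31, 68, 69, 71, 84]
pop() → 26: heap contents = [31, 68, 69, 71, 84]

Answer: 5 11 26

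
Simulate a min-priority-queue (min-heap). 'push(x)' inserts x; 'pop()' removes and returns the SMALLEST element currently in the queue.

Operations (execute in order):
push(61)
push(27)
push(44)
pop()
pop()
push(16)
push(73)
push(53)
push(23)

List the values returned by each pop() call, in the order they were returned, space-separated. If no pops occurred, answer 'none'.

Answer: 27 44

Derivation:
push(61): heap contents = [61]
push(27): heap contents = [27, 61]
push(44): heap contents = [27, 44, 61]
pop() → 27: heap contents = [44, 61]
pop() → 44: heap contents = [61]
push(16): heap contents = [16, 61]
push(73): heap contents = [16, 61, 73]
push(53): heap contents = [16, 53, 61, 73]
push(23): heap contents = [16, 23, 53, 61, 73]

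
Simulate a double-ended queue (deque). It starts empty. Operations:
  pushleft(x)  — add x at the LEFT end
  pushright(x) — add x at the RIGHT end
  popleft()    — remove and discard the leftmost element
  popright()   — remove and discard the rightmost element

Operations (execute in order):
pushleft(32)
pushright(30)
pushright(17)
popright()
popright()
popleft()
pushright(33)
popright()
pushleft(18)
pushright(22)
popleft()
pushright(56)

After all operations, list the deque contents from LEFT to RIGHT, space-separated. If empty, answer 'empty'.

Answer: 22 56

Derivation:
pushleft(32): [32]
pushright(30): [32, 30]
pushright(17): [32, 30, 17]
popright(): [32, 30]
popright(): [32]
popleft(): []
pushright(33): [33]
popright(): []
pushleft(18): [18]
pushright(22): [18, 22]
popleft(): [22]
pushright(56): [22, 56]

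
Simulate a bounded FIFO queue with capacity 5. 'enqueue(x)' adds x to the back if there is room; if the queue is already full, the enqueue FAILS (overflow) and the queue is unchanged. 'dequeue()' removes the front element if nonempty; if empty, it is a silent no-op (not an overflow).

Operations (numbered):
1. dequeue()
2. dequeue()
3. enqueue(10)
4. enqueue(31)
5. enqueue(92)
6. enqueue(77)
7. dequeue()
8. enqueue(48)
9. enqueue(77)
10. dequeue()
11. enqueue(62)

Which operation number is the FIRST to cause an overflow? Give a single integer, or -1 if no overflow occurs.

Answer: -1

Derivation:
1. dequeue(): empty, no-op, size=0
2. dequeue(): empty, no-op, size=0
3. enqueue(10): size=1
4. enqueue(31): size=2
5. enqueue(92): size=3
6. enqueue(77): size=4
7. dequeue(): size=3
8. enqueue(48): size=4
9. enqueue(77): size=5
10. dequeue(): size=4
11. enqueue(62): size=5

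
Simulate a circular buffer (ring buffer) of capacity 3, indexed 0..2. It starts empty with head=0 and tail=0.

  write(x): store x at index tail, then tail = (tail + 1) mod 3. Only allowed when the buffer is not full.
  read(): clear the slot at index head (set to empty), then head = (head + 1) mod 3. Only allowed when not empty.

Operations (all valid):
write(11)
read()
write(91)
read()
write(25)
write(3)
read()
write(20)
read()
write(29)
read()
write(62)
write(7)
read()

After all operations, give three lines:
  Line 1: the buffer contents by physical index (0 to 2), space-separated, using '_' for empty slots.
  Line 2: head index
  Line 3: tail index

Answer: 62 7 _
0
2

Derivation:
write(11): buf=[11 _ _], head=0, tail=1, size=1
read(): buf=[_ _ _], head=1, tail=1, size=0
write(91): buf=[_ 91 _], head=1, tail=2, size=1
read(): buf=[_ _ _], head=2, tail=2, size=0
write(25): buf=[_ _ 25], head=2, tail=0, size=1
write(3): buf=[3 _ 25], head=2, tail=1, size=2
read(): buf=[3 _ _], head=0, tail=1, size=1
write(20): buf=[3 20 _], head=0, tail=2, size=2
read(): buf=[_ 20 _], head=1, tail=2, size=1
write(29): buf=[_ 20 29], head=1, tail=0, size=2
read(): buf=[_ _ 29], head=2, tail=0, size=1
write(62): buf=[62 _ 29], head=2, tail=1, size=2
write(7): buf=[62 7 29], head=2, tail=2, size=3
read(): buf=[62 7 _], head=0, tail=2, size=2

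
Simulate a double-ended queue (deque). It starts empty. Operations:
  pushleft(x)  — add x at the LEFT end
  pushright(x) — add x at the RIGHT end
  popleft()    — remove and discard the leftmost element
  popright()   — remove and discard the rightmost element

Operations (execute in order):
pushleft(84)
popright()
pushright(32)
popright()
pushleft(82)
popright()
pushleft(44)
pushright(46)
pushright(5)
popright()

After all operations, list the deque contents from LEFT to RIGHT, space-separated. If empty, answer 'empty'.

pushleft(84): [84]
popright(): []
pushright(32): [32]
popright(): []
pushleft(82): [82]
popright(): []
pushleft(44): [44]
pushright(46): [44, 46]
pushright(5): [44, 46, 5]
popright(): [44, 46]

Answer: 44 46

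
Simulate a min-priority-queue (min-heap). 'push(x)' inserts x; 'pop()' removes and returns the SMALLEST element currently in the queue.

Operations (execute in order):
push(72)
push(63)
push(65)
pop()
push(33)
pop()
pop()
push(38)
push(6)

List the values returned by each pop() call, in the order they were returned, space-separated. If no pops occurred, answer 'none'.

push(72): heap contents = [72]
push(63): heap contents = [63, 72]
push(65): heap contents = [63, 65, 72]
pop() → 63: heap contents = [65, 72]
push(33): heap contents = [33, 65, 72]
pop() → 33: heap contents = [65, 72]
pop() → 65: heap contents = [72]
push(38): heap contents = [38, 72]
push(6): heap contents = [6, 38, 72]

Answer: 63 33 65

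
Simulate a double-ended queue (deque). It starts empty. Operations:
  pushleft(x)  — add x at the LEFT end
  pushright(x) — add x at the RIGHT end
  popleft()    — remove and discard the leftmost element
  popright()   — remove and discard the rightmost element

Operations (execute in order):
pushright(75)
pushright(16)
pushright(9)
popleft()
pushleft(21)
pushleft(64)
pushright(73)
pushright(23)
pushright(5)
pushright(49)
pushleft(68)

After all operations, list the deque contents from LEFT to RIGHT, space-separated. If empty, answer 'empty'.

Answer: 68 64 21 16 9 73 23 5 49

Derivation:
pushright(75): [75]
pushright(16): [75, 16]
pushright(9): [75, 16, 9]
popleft(): [16, 9]
pushleft(21): [21, 16, 9]
pushleft(64): [64, 21, 16, 9]
pushright(73): [64, 21, 16, 9, 73]
pushright(23): [64, 21, 16, 9, 73, 23]
pushright(5): [64, 21, 16, 9, 73, 23, 5]
pushright(49): [64, 21, 16, 9, 73, 23, 5, 49]
pushleft(68): [68, 64, 21, 16, 9, 73, 23, 5, 49]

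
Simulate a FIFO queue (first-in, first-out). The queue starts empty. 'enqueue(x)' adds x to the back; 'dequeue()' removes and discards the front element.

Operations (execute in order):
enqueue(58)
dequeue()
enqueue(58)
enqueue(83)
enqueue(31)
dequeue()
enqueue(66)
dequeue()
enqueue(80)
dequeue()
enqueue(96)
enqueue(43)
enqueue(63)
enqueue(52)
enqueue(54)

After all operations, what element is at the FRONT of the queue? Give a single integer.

enqueue(58): queue = [58]
dequeue(): queue = []
enqueue(58): queue = [58]
enqueue(83): queue = [58, 83]
enqueue(31): queue = [58, 83, 31]
dequeue(): queue = [83, 31]
enqueue(66): queue = [83, 31, 66]
dequeue(): queue = [31, 66]
enqueue(80): queue = [31, 66, 80]
dequeue(): queue = [66, 80]
enqueue(96): queue = [66, 80, 96]
enqueue(43): queue = [66, 80, 96, 43]
enqueue(63): queue = [66, 80, 96, 43, 63]
enqueue(52): queue = [66, 80, 96, 43, 63, 52]
enqueue(54): queue = [66, 80, 96, 43, 63, 52, 54]

Answer: 66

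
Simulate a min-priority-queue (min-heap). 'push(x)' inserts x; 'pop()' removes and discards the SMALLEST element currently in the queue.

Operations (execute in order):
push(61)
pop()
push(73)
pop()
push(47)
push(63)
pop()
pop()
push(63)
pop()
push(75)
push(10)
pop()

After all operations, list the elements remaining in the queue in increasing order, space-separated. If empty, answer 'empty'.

Answer: 75

Derivation:
push(61): heap contents = [61]
pop() → 61: heap contents = []
push(73): heap contents = [73]
pop() → 73: heap contents = []
push(47): heap contents = [47]
push(63): heap contents = [47, 63]
pop() → 47: heap contents = [63]
pop() → 63: heap contents = []
push(63): heap contents = [63]
pop() → 63: heap contents = []
push(75): heap contents = [75]
push(10): heap contents = [10, 75]
pop() → 10: heap contents = [75]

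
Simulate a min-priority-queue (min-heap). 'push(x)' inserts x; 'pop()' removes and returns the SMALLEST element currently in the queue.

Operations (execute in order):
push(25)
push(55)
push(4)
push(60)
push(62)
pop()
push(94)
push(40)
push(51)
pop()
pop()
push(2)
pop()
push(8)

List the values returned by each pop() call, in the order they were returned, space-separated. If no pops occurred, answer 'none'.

push(25): heap contents = [25]
push(55): heap contents = [25, 55]
push(4): heap contents = [4, 25, 55]
push(60): heap contents = [4, 25, 55, 60]
push(62): heap contents = [4, 25, 55, 60, 62]
pop() → 4: heap contents = [25, 55, 60, 62]
push(94): heap contents = [25, 55, 60, 62, 94]
push(40): heap contents = [25, 40, 55, 60, 62, 94]
push(51): heap contents = [25, 40, 51, 55, 60, 62, 94]
pop() → 25: heap contents = [40, 51, 55, 60, 62, 94]
pop() → 40: heap contents = [51, 55, 60, 62, 94]
push(2): heap contents = [2, 51, 55, 60, 62, 94]
pop() → 2: heap contents = [51, 55, 60, 62, 94]
push(8): heap contents = [8, 51, 55, 60, 62, 94]

Answer: 4 25 40 2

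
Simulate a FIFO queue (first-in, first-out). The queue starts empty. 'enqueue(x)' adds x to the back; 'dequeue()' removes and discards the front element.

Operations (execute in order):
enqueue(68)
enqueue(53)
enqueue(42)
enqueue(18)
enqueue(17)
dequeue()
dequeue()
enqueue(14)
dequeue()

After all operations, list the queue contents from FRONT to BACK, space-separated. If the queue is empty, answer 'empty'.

Answer: 18 17 14

Derivation:
enqueue(68): [68]
enqueue(53): [68, 53]
enqueue(42): [68, 53, 42]
enqueue(18): [68, 53, 42, 18]
enqueue(17): [68, 53, 42, 18, 17]
dequeue(): [53, 42, 18, 17]
dequeue(): [42, 18, 17]
enqueue(14): [42, 18, 17, 14]
dequeue(): [18, 17, 14]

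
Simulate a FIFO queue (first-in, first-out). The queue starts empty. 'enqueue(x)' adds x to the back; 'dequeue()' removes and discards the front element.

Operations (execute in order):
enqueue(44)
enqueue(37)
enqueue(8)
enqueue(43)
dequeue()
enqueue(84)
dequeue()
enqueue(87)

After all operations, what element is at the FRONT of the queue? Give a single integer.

Answer: 8

Derivation:
enqueue(44): queue = [44]
enqueue(37): queue = [44, 37]
enqueue(8): queue = [44, 37, 8]
enqueue(43): queue = [44, 37, 8, 43]
dequeue(): queue = [37, 8, 43]
enqueue(84): queue = [37, 8, 43, 84]
dequeue(): queue = [8, 43, 84]
enqueue(87): queue = [8, 43, 84, 87]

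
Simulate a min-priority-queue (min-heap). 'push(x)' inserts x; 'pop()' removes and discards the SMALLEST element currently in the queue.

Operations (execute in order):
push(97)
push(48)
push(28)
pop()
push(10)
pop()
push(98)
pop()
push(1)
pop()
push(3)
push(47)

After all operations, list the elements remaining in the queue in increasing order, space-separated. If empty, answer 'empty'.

push(97): heap contents = [97]
push(48): heap contents = [48, 97]
push(28): heap contents = [28, 48, 97]
pop() → 28: heap contents = [48, 97]
push(10): heap contents = [10, 48, 97]
pop() → 10: heap contents = [48, 97]
push(98): heap contents = [48, 97, 98]
pop() → 48: heap contents = [97, 98]
push(1): heap contents = [1, 97, 98]
pop() → 1: heap contents = [97, 98]
push(3): heap contents = [3, 97, 98]
push(47): heap contents = [3, 47, 97, 98]

Answer: 3 47 97 98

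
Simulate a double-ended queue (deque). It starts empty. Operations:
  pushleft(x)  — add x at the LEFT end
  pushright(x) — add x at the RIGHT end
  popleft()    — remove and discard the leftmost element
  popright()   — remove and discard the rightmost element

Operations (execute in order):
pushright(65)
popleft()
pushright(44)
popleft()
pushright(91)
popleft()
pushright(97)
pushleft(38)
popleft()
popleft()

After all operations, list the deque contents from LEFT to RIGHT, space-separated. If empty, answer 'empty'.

Answer: empty

Derivation:
pushright(65): [65]
popleft(): []
pushright(44): [44]
popleft(): []
pushright(91): [91]
popleft(): []
pushright(97): [97]
pushleft(38): [38, 97]
popleft(): [97]
popleft(): []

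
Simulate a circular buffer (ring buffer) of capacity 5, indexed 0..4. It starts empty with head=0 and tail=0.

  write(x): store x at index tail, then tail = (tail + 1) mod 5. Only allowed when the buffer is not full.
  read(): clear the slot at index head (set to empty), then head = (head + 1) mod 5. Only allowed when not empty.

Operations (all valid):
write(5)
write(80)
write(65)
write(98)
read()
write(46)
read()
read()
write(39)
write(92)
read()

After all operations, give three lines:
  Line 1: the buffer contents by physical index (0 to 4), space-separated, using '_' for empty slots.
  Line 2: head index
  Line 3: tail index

write(5): buf=[5 _ _ _ _], head=0, tail=1, size=1
write(80): buf=[5 80 _ _ _], head=0, tail=2, size=2
write(65): buf=[5 80 65 _ _], head=0, tail=3, size=3
write(98): buf=[5 80 65 98 _], head=0, tail=4, size=4
read(): buf=[_ 80 65 98 _], head=1, tail=4, size=3
write(46): buf=[_ 80 65 98 46], head=1, tail=0, size=4
read(): buf=[_ _ 65 98 46], head=2, tail=0, size=3
read(): buf=[_ _ _ 98 46], head=3, tail=0, size=2
write(39): buf=[39 _ _ 98 46], head=3, tail=1, size=3
write(92): buf=[39 92 _ 98 46], head=3, tail=2, size=4
read(): buf=[39 92 _ _ 46], head=4, tail=2, size=3

Answer: 39 92 _ _ 46
4
2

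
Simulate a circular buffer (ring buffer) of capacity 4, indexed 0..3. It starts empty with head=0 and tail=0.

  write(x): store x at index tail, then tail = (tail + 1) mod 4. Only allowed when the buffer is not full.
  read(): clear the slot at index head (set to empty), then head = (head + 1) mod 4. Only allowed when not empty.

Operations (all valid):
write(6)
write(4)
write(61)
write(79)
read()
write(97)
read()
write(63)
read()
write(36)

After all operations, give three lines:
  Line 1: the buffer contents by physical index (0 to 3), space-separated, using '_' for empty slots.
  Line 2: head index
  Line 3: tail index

write(6): buf=[6 _ _ _], head=0, tail=1, size=1
write(4): buf=[6 4 _ _], head=0, tail=2, size=2
write(61): buf=[6 4 61 _], head=0, tail=3, size=3
write(79): buf=[6 4 61 79], head=0, tail=0, size=4
read(): buf=[_ 4 61 79], head=1, tail=0, size=3
write(97): buf=[97 4 61 79], head=1, tail=1, size=4
read(): buf=[97 _ 61 79], head=2, tail=1, size=3
write(63): buf=[97 63 61 79], head=2, tail=2, size=4
read(): buf=[97 63 _ 79], head=3, tail=2, size=3
write(36): buf=[97 63 36 79], head=3, tail=3, size=4

Answer: 97 63 36 79
3
3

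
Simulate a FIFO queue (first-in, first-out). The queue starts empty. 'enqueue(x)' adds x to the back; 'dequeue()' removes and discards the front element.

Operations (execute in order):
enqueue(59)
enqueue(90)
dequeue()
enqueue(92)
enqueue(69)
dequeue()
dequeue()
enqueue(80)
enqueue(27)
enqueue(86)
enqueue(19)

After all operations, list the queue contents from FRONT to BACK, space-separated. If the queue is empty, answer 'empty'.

enqueue(59): [59]
enqueue(90): [59, 90]
dequeue(): [90]
enqueue(92): [90, 92]
enqueue(69): [90, 92, 69]
dequeue(): [92, 69]
dequeue(): [69]
enqueue(80): [69, 80]
enqueue(27): [69, 80, 27]
enqueue(86): [69, 80, 27, 86]
enqueue(19): [69, 80, 27, 86, 19]

Answer: 69 80 27 86 19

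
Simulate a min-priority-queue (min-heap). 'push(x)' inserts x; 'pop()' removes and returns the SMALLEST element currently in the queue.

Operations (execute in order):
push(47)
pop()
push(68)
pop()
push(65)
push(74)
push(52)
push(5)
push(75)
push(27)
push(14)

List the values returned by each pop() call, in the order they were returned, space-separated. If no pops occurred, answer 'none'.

Answer: 47 68

Derivation:
push(47): heap contents = [47]
pop() → 47: heap contents = []
push(68): heap contents = [68]
pop() → 68: heap contents = []
push(65): heap contents = [65]
push(74): heap contents = [65, 74]
push(52): heap contents = [52, 65, 74]
push(5): heap contents = [5, 52, 65, 74]
push(75): heap contents = [5, 52, 65, 74, 75]
push(27): heap contents = [5, 27, 52, 65, 74, 75]
push(14): heap contents = [5, 14, 27, 52, 65, 74, 75]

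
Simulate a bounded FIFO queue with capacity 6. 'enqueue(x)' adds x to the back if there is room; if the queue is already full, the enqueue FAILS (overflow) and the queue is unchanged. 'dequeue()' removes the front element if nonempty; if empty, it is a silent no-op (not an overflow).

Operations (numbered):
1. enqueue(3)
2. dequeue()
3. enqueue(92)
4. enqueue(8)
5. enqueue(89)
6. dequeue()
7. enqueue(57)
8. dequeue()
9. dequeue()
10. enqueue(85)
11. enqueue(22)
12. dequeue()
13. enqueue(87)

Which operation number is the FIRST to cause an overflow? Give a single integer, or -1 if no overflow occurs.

Answer: -1

Derivation:
1. enqueue(3): size=1
2. dequeue(): size=0
3. enqueue(92): size=1
4. enqueue(8): size=2
5. enqueue(89): size=3
6. dequeue(): size=2
7. enqueue(57): size=3
8. dequeue(): size=2
9. dequeue(): size=1
10. enqueue(85): size=2
11. enqueue(22): size=3
12. dequeue(): size=2
13. enqueue(87): size=3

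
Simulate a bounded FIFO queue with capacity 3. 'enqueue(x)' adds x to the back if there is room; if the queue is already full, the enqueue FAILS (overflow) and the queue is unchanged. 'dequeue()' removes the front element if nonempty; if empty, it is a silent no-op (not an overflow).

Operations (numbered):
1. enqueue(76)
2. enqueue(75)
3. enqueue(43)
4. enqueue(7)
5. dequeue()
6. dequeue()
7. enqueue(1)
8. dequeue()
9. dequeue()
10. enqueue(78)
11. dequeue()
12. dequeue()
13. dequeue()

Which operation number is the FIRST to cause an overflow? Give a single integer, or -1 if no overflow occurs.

1. enqueue(76): size=1
2. enqueue(75): size=2
3. enqueue(43): size=3
4. enqueue(7): size=3=cap → OVERFLOW (fail)
5. dequeue(): size=2
6. dequeue(): size=1
7. enqueue(1): size=2
8. dequeue(): size=1
9. dequeue(): size=0
10. enqueue(78): size=1
11. dequeue(): size=0
12. dequeue(): empty, no-op, size=0
13. dequeue(): empty, no-op, size=0

Answer: 4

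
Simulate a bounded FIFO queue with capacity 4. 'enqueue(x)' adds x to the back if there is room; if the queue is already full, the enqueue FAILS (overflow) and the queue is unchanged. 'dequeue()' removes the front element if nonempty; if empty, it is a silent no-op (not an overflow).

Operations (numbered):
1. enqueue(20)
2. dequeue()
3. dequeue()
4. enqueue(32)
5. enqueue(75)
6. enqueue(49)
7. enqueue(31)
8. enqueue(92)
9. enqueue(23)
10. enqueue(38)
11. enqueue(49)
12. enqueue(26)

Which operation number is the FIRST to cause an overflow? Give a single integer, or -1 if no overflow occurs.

1. enqueue(20): size=1
2. dequeue(): size=0
3. dequeue(): empty, no-op, size=0
4. enqueue(32): size=1
5. enqueue(75): size=2
6. enqueue(49): size=3
7. enqueue(31): size=4
8. enqueue(92): size=4=cap → OVERFLOW (fail)
9. enqueue(23): size=4=cap → OVERFLOW (fail)
10. enqueue(38): size=4=cap → OVERFLOW (fail)
11. enqueue(49): size=4=cap → OVERFLOW (fail)
12. enqueue(26): size=4=cap → OVERFLOW (fail)

Answer: 8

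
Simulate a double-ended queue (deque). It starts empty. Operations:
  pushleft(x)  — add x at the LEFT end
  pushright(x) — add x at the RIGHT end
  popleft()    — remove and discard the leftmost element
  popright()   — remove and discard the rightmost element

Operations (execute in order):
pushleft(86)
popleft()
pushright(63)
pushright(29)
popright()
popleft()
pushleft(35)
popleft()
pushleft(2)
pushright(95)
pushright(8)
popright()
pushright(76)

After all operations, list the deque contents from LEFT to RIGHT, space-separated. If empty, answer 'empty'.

pushleft(86): [86]
popleft(): []
pushright(63): [63]
pushright(29): [63, 29]
popright(): [63]
popleft(): []
pushleft(35): [35]
popleft(): []
pushleft(2): [2]
pushright(95): [2, 95]
pushright(8): [2, 95, 8]
popright(): [2, 95]
pushright(76): [2, 95, 76]

Answer: 2 95 76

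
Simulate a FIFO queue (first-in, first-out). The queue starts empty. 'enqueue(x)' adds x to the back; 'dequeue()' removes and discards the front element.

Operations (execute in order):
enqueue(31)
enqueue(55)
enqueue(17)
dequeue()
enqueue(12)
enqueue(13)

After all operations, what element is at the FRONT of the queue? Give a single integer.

enqueue(31): queue = [31]
enqueue(55): queue = [31, 55]
enqueue(17): queue = [31, 55, 17]
dequeue(): queue = [55, 17]
enqueue(12): queue = [55, 17, 12]
enqueue(13): queue = [55, 17, 12, 13]

Answer: 55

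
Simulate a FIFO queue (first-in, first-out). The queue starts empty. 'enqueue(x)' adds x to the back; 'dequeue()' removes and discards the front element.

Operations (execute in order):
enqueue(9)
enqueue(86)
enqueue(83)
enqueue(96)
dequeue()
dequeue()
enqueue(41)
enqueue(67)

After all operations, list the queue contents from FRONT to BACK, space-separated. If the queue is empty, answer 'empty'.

enqueue(9): [9]
enqueue(86): [9, 86]
enqueue(83): [9, 86, 83]
enqueue(96): [9, 86, 83, 96]
dequeue(): [86, 83, 96]
dequeue(): [83, 96]
enqueue(41): [83, 96, 41]
enqueue(67): [83, 96, 41, 67]

Answer: 83 96 41 67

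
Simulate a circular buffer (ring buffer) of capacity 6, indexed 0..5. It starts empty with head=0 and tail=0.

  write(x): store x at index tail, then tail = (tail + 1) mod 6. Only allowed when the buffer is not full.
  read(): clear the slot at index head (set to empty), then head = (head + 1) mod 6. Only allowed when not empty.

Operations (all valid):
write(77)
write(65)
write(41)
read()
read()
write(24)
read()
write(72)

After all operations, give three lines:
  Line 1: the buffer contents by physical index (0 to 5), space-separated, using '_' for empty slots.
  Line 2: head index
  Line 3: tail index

write(77): buf=[77 _ _ _ _ _], head=0, tail=1, size=1
write(65): buf=[77 65 _ _ _ _], head=0, tail=2, size=2
write(41): buf=[77 65 41 _ _ _], head=0, tail=3, size=3
read(): buf=[_ 65 41 _ _ _], head=1, tail=3, size=2
read(): buf=[_ _ 41 _ _ _], head=2, tail=3, size=1
write(24): buf=[_ _ 41 24 _ _], head=2, tail=4, size=2
read(): buf=[_ _ _ 24 _ _], head=3, tail=4, size=1
write(72): buf=[_ _ _ 24 72 _], head=3, tail=5, size=2

Answer: _ _ _ 24 72 _
3
5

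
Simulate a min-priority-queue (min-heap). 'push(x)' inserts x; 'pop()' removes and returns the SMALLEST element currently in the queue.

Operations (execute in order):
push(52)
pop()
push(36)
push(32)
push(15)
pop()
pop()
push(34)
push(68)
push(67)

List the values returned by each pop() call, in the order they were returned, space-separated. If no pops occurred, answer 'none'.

push(52): heap contents = [52]
pop() → 52: heap contents = []
push(36): heap contents = [36]
push(32): heap contents = [32, 36]
push(15): heap contents = [15, 32, 36]
pop() → 15: heap contents = [32, 36]
pop() → 32: heap contents = [36]
push(34): heap contents = [34, 36]
push(68): heap contents = [34, 36, 68]
push(67): heap contents = [34, 36, 67, 68]

Answer: 52 15 32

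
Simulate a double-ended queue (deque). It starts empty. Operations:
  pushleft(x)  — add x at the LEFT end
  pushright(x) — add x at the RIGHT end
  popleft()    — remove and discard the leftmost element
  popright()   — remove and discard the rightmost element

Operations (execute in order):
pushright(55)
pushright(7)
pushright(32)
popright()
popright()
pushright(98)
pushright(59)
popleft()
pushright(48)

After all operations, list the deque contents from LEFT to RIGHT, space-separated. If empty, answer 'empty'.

Answer: 98 59 48

Derivation:
pushright(55): [55]
pushright(7): [55, 7]
pushright(32): [55, 7, 32]
popright(): [55, 7]
popright(): [55]
pushright(98): [55, 98]
pushright(59): [55, 98, 59]
popleft(): [98, 59]
pushright(48): [98, 59, 48]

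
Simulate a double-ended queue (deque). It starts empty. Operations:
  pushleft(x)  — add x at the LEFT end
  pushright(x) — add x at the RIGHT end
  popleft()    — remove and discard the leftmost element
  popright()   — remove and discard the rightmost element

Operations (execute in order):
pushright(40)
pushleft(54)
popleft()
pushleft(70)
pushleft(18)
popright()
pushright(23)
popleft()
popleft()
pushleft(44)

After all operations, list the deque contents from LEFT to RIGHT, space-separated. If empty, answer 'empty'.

Answer: 44 23

Derivation:
pushright(40): [40]
pushleft(54): [54, 40]
popleft(): [40]
pushleft(70): [70, 40]
pushleft(18): [18, 70, 40]
popright(): [18, 70]
pushright(23): [18, 70, 23]
popleft(): [70, 23]
popleft(): [23]
pushleft(44): [44, 23]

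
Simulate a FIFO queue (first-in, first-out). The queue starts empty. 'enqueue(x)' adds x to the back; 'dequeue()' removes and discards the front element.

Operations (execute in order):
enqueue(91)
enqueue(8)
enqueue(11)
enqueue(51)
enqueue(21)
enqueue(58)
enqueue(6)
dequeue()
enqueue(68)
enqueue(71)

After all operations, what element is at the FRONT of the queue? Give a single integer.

Answer: 8

Derivation:
enqueue(91): queue = [91]
enqueue(8): queue = [91, 8]
enqueue(11): queue = [91, 8, 11]
enqueue(51): queue = [91, 8, 11, 51]
enqueue(21): queue = [91, 8, 11, 51, 21]
enqueue(58): queue = [91, 8, 11, 51, 21, 58]
enqueue(6): queue = [91, 8, 11, 51, 21, 58, 6]
dequeue(): queue = [8, 11, 51, 21, 58, 6]
enqueue(68): queue = [8, 11, 51, 21, 58, 6, 68]
enqueue(71): queue = [8, 11, 51, 21, 58, 6, 68, 71]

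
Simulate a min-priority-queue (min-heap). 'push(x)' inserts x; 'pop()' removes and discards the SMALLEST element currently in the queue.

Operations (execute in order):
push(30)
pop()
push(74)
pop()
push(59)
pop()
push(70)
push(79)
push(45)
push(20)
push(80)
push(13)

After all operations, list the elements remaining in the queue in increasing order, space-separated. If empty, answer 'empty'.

Answer: 13 20 45 70 79 80

Derivation:
push(30): heap contents = [30]
pop() → 30: heap contents = []
push(74): heap contents = [74]
pop() → 74: heap contents = []
push(59): heap contents = [59]
pop() → 59: heap contents = []
push(70): heap contents = [70]
push(79): heap contents = [70, 79]
push(45): heap contents = [45, 70, 79]
push(20): heap contents = [20, 45, 70, 79]
push(80): heap contents = [20, 45, 70, 79, 80]
push(13): heap contents = [13, 20, 45, 70, 79, 80]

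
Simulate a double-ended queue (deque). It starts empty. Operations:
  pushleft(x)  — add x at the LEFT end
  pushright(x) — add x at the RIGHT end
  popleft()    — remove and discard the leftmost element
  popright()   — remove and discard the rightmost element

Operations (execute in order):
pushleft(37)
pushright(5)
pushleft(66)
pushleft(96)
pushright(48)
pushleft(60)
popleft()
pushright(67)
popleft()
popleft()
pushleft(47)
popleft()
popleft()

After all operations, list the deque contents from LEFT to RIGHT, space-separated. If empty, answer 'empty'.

pushleft(37): [37]
pushright(5): [37, 5]
pushleft(66): [66, 37, 5]
pushleft(96): [96, 66, 37, 5]
pushright(48): [96, 66, 37, 5, 48]
pushleft(60): [60, 96, 66, 37, 5, 48]
popleft(): [96, 66, 37, 5, 48]
pushright(67): [96, 66, 37, 5, 48, 67]
popleft(): [66, 37, 5, 48, 67]
popleft(): [37, 5, 48, 67]
pushleft(47): [47, 37, 5, 48, 67]
popleft(): [37, 5, 48, 67]
popleft(): [5, 48, 67]

Answer: 5 48 67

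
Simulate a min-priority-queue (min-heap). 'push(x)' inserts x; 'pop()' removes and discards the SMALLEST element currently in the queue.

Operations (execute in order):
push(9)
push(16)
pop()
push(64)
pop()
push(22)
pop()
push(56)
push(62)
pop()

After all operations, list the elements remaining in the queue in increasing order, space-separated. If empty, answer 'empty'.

Answer: 62 64

Derivation:
push(9): heap contents = [9]
push(16): heap contents = [9, 16]
pop() → 9: heap contents = [16]
push(64): heap contents = [16, 64]
pop() → 16: heap contents = [64]
push(22): heap contents = [22, 64]
pop() → 22: heap contents = [64]
push(56): heap contents = [56, 64]
push(62): heap contents = [56, 62, 64]
pop() → 56: heap contents = [62, 64]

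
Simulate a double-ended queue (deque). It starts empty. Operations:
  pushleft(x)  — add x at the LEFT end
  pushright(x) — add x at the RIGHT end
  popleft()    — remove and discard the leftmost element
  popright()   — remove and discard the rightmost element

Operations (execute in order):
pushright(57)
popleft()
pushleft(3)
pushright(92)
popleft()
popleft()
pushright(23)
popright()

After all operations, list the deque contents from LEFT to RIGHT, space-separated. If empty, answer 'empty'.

Answer: empty

Derivation:
pushright(57): [57]
popleft(): []
pushleft(3): [3]
pushright(92): [3, 92]
popleft(): [92]
popleft(): []
pushright(23): [23]
popright(): []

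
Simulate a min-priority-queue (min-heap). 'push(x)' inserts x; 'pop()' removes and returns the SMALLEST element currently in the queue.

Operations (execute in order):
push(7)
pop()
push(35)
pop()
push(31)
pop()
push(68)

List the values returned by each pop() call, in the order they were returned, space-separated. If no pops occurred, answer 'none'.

Answer: 7 35 31

Derivation:
push(7): heap contents = [7]
pop() → 7: heap contents = []
push(35): heap contents = [35]
pop() → 35: heap contents = []
push(31): heap contents = [31]
pop() → 31: heap contents = []
push(68): heap contents = [68]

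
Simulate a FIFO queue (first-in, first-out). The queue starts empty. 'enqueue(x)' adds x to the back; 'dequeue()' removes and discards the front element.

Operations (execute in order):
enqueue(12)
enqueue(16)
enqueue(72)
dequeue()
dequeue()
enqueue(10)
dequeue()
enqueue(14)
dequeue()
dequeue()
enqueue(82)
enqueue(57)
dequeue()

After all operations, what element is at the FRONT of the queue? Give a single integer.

enqueue(12): queue = [12]
enqueue(16): queue = [12, 16]
enqueue(72): queue = [12, 16, 72]
dequeue(): queue = [16, 72]
dequeue(): queue = [72]
enqueue(10): queue = [72, 10]
dequeue(): queue = [10]
enqueue(14): queue = [10, 14]
dequeue(): queue = [14]
dequeue(): queue = []
enqueue(82): queue = [82]
enqueue(57): queue = [82, 57]
dequeue(): queue = [57]

Answer: 57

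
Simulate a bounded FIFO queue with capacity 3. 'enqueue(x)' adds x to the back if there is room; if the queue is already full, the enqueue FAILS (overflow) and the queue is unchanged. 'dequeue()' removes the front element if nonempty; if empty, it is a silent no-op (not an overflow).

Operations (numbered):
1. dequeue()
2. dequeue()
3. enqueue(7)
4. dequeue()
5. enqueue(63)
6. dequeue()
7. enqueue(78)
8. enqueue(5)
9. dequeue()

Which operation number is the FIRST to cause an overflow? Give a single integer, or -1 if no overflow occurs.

1. dequeue(): empty, no-op, size=0
2. dequeue(): empty, no-op, size=0
3. enqueue(7): size=1
4. dequeue(): size=0
5. enqueue(63): size=1
6. dequeue(): size=0
7. enqueue(78): size=1
8. enqueue(5): size=2
9. dequeue(): size=1

Answer: -1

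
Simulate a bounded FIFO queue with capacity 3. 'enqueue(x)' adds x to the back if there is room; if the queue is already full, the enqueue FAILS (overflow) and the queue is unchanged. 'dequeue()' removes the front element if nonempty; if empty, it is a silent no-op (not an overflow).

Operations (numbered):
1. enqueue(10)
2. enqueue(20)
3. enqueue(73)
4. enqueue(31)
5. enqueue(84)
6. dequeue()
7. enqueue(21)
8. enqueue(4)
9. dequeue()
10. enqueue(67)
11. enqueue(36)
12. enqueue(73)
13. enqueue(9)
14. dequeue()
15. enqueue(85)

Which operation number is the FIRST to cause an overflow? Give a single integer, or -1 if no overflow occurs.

Answer: 4

Derivation:
1. enqueue(10): size=1
2. enqueue(20): size=2
3. enqueue(73): size=3
4. enqueue(31): size=3=cap → OVERFLOW (fail)
5. enqueue(84): size=3=cap → OVERFLOW (fail)
6. dequeue(): size=2
7. enqueue(21): size=3
8. enqueue(4): size=3=cap → OVERFLOW (fail)
9. dequeue(): size=2
10. enqueue(67): size=3
11. enqueue(36): size=3=cap → OVERFLOW (fail)
12. enqueue(73): size=3=cap → OVERFLOW (fail)
13. enqueue(9): size=3=cap → OVERFLOW (fail)
14. dequeue(): size=2
15. enqueue(85): size=3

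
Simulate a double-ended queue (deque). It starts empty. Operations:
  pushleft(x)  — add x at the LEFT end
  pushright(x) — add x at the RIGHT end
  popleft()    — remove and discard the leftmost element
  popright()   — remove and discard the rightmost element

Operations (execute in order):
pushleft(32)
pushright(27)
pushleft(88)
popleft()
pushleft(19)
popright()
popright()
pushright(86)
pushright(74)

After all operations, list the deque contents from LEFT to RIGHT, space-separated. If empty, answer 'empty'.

Answer: 19 86 74

Derivation:
pushleft(32): [32]
pushright(27): [32, 27]
pushleft(88): [88, 32, 27]
popleft(): [32, 27]
pushleft(19): [19, 32, 27]
popright(): [19, 32]
popright(): [19]
pushright(86): [19, 86]
pushright(74): [19, 86, 74]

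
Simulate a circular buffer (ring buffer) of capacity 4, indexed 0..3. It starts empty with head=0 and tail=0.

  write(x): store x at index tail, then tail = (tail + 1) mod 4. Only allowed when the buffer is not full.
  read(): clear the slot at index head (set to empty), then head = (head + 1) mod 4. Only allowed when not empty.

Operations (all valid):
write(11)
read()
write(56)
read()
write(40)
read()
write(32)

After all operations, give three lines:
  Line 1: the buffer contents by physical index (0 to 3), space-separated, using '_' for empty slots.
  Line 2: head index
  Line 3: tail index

write(11): buf=[11 _ _ _], head=0, tail=1, size=1
read(): buf=[_ _ _ _], head=1, tail=1, size=0
write(56): buf=[_ 56 _ _], head=1, tail=2, size=1
read(): buf=[_ _ _ _], head=2, tail=2, size=0
write(40): buf=[_ _ 40 _], head=2, tail=3, size=1
read(): buf=[_ _ _ _], head=3, tail=3, size=0
write(32): buf=[_ _ _ 32], head=3, tail=0, size=1

Answer: _ _ _ 32
3
0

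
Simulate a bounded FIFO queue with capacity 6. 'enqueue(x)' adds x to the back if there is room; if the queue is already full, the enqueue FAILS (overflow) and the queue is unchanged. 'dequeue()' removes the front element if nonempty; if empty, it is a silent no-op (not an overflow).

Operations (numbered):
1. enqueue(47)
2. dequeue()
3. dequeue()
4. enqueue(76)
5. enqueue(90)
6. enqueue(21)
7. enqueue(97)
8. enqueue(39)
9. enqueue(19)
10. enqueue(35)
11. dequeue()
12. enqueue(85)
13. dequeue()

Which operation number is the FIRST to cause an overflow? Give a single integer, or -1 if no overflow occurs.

Answer: 10

Derivation:
1. enqueue(47): size=1
2. dequeue(): size=0
3. dequeue(): empty, no-op, size=0
4. enqueue(76): size=1
5. enqueue(90): size=2
6. enqueue(21): size=3
7. enqueue(97): size=4
8. enqueue(39): size=5
9. enqueue(19): size=6
10. enqueue(35): size=6=cap → OVERFLOW (fail)
11. dequeue(): size=5
12. enqueue(85): size=6
13. dequeue(): size=5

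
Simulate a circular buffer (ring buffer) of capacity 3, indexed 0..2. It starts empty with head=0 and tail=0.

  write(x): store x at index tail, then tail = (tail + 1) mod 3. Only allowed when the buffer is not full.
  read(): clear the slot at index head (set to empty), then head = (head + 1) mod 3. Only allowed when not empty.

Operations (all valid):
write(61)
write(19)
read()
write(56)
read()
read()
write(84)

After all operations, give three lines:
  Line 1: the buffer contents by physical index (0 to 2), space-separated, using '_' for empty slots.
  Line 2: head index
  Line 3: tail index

Answer: 84 _ _
0
1

Derivation:
write(61): buf=[61 _ _], head=0, tail=1, size=1
write(19): buf=[61 19 _], head=0, tail=2, size=2
read(): buf=[_ 19 _], head=1, tail=2, size=1
write(56): buf=[_ 19 56], head=1, tail=0, size=2
read(): buf=[_ _ 56], head=2, tail=0, size=1
read(): buf=[_ _ _], head=0, tail=0, size=0
write(84): buf=[84 _ _], head=0, tail=1, size=1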